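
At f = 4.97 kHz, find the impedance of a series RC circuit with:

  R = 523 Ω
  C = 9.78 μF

Step 1 — Angular frequency: ω = 2π·f = 2π·4970 = 3.123e+04 rad/s.
Step 2 — Component impedances:
  R: Z = R = 523 Ω
  C: Z = 1/(jωC) = -j/(ω·C) = 0 - j3.274 Ω
Step 3 — Series combination: Z_total = R + C = 523 - j3.274 Ω = 523∠-0.4° Ω.

Z = 523 - j3.274 Ω = 523∠-0.4° Ω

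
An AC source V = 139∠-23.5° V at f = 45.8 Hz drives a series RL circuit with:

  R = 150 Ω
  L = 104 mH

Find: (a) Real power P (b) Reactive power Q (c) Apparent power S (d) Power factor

Step 1 — Angular frequency: ω = 2π·f = 2π·45.8 = 287.8 rad/s.
Step 2 — Component impedances:
  R: Z = R = 150 Ω
  L: Z = jωL = j·287.8·0.104 = 0 + j29.93 Ω
Step 3 — Series combination: Z_total = R + L = 150 + j29.93 Ω = 153∠11.3° Ω.
Step 4 — Source phasor: V = 139∠-23.5° V = 127.5 - j55.43 V.
Step 5 — Current: I = V / Z = 0.7464 - j0.5184 A = 0.9088∠-34.8° A.
Step 6 — Complex power: S = V·I* = 123.9 + j24.72 VA.
Step 7 — Real power: P = Re(S) = 123.9 W.
Step 8 — Reactive power: Q = Im(S) = 24.72 VAR.
Step 9 — Apparent power: |S| = 126.3 VA.
Step 10 — Power factor: PF = P/|S| = 0.9807 (lagging).

(a) P = 123.9 W  (b) Q = 24.72 VAR  (c) S = 126.3 VA  (d) PF = 0.9807 (lagging)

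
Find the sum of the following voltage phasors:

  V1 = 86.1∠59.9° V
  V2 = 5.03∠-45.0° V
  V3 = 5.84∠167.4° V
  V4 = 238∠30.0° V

Step 1 — Convert each phasor to rectangular form:
  V1 = 86.1·(cos(59.9°) + j·sin(59.9°)) = 43.18 + j74.49 V
  V2 = 5.03·(cos(-45.0°) + j·sin(-45.0°)) = 3.557 - j3.557 V
  V3 = 5.84·(cos(167.4°) + j·sin(167.4°)) = -5.699 + j1.274 V
  V4 = 238·(cos(30.0°) + j·sin(30.0°)) = 206.1 + j119 V
Step 2 — Sum components: V_total = 247.2 + j191.2 V.
Step 3 — Convert to polar: |V_total| = 312.5 V, ∠V_total = 37.7°.

V_total = 312.5∠37.7° V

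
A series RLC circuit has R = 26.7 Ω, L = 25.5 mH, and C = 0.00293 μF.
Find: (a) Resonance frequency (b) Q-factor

Step 1 — Resonance condition Im(Z)=0 gives ω₀ = 1/√(LC).
Step 2 — ω₀ = 1/√(0.0255·2.93e-09) = 1.157e+05 rad/s.
Step 3 — f₀ = ω₀/(2π) = 1.841e+04 Hz.
Step 4 — Series Q: Q = ω₀L/R = 1.157e+05·0.0255/26.7 = 110.5.

(a) f₀ = 1.841e+04 Hz  (b) Q = 110.5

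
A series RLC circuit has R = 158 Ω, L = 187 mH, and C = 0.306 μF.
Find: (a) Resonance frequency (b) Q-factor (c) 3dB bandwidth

Step 1 — Resonance: ω₀ = 1/√(LC) = 1/√(0.187·3.06e-07) = 4180 rad/s.
Step 2 — f₀ = ω₀/(2π) = 665.3 Hz.
Step 3 — Series Q: Q = ω₀L/R = 4180·0.187/158 = 4.948.
Step 4 — Bandwidth: Δω = ω₀/Q = 844.9 rad/s; BW = Δω/(2π) = 134.5 Hz.

(a) f₀ = 665.3 Hz  (b) Q = 4.948  (c) BW = 134.5 Hz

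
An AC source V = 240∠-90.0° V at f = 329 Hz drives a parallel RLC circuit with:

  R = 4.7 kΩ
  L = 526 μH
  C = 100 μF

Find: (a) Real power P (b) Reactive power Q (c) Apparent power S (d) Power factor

Step 1 — Angular frequency: ω = 2π·f = 2π·329 = 2067 rad/s.
Step 2 — Component impedances:
  R: Z = R = 4700 Ω
  L: Z = jωL = j·2067·0.000526 = 0 + j1.087 Ω
  C: Z = 1/(jωC) = -j/(ω·C) = 0 - j4.838 Ω
Step 3 — Parallel combination: 1/Z_total = 1/R + 1/L + 1/C; Z_total = 0.0004186 + j1.403 Ω = 1.403∠90.0° Ω.
Step 4 — Source phasor: V = 240∠-90.0° V = 0 - j240 V.
Step 5 — Current: I = V / Z = -171.1 - j0.05106 A = 171.1∠-180.0° A.
Step 6 — Complex power: S = V·I* = 12.26 + j4.107e+04 VA.
Step 7 — Real power: P = Re(S) = 12.26 W.
Step 8 — Reactive power: Q = Im(S) = 4.107e+04 VAR.
Step 9 — Apparent power: |S| = 4.107e+04 VA.
Step 10 — Power factor: PF = P/|S| = 0.0002984 (lagging).

(a) P = 12.26 W  (b) Q = 4.107e+04 VAR  (c) S = 4.107e+04 VA  (d) PF = 0.0002984 (lagging)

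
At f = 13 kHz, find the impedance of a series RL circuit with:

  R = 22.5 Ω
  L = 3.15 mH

Step 1 — Angular frequency: ω = 2π·f = 2π·1.3e+04 = 8.168e+04 rad/s.
Step 2 — Component impedances:
  R: Z = R = 22.5 Ω
  L: Z = jωL = j·8.168e+04·0.00315 = 0 + j257.3 Ω
Step 3 — Series combination: Z_total = R + L = 22.5 + j257.3 Ω = 258.3∠85.0° Ω.

Z = 22.5 + j257.3 Ω = 258.3∠85.0° Ω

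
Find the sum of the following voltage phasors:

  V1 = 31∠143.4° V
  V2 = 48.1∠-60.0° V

Step 1 — Convert each phasor to rectangular form:
  V1 = 31·(cos(143.4°) + j·sin(143.4°)) = -24.89 + j18.48 V
  V2 = 48.1·(cos(-60.0°) + j·sin(-60.0°)) = 24.05 - j41.66 V
Step 2 — Sum components: V_total = -0.8373 - j23.17 V.
Step 3 — Convert to polar: |V_total| = 23.19 V, ∠V_total = -92.1°.

V_total = 23.19∠-92.1° V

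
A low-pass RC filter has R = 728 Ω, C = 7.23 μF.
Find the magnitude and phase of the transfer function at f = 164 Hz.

Step 1 — Angular frequency: ω = 2π·164 = 1030 rad/s.
Step 2 — Transfer function: H(jω) = 1/(1 + jωRC).
Step 3 — Denominator: 1 + jωRC = 1 + j·1030·728·7.23e-06 = 1 + j5.424.
Step 4 — H = 0.03288 - j0.1783.
Step 5 — Magnitude: |H| = 0.1813 (-14.8 dB); phase: φ = -79.6°.

|H| = 0.1813 (-14.8 dB), φ = -79.6°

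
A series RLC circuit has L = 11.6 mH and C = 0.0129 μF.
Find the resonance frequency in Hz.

Step 1 — Resonance condition Im(Z)=0 gives ω₀ = 1/√(LC).
Step 2 — ω₀ = 1/√(0.0116·1.29e-08) = 8.175e+04 rad/s.
Step 3 — f₀ = ω₀/(2π) = 1.301e+04 Hz.

f₀ = 1.301e+04 Hz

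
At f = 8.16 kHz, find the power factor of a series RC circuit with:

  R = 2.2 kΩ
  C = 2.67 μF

Step 1 — Angular frequency: ω = 2π·f = 2π·8160 = 5.127e+04 rad/s.
Step 2 — Component impedances:
  R: Z = R = 2200 Ω
  C: Z = 1/(jωC) = -j/(ω·C) = 0 - j7.305 Ω
Step 3 — Series combination: Z_total = R + C = 2200 - j7.305 Ω = 2200∠-0.2° Ω.
Step 4 — Power factor: PF = cos(φ) = Re(Z)/|Z| = 2200/2200 = 1.
Step 5 — Type: Im(Z) = -7.305 ⇒ leading (phase φ = -0.2°).

PF = 1 (leading, φ = -0.2°)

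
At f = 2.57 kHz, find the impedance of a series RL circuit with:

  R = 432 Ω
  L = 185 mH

Step 1 — Angular frequency: ω = 2π·f = 2π·2570 = 1.615e+04 rad/s.
Step 2 — Component impedances:
  R: Z = R = 432 Ω
  L: Z = jωL = j·1.615e+04·0.185 = 0 + j2987 Ω
Step 3 — Series combination: Z_total = R + L = 432 + j2987 Ω = 3018∠81.8° Ω.

Z = 432 + j2987 Ω = 3018∠81.8° Ω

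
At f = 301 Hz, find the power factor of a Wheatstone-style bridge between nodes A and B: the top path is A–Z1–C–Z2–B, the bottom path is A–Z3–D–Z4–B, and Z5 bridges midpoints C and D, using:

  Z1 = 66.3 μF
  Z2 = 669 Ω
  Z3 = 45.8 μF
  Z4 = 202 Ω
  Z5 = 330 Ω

Step 1 — Angular frequency: ω = 2π·f = 2π·301 = 1891 rad/s.
Step 2 — Component impedances:
  Z1: Z = 1/(jωC) = -j/(ω·C) = 0 - j7.975 Ω
  Z2: Z = R = 669 Ω
  Z3: Z = 1/(jωC) = -j/(ω·C) = 0 - j11.54 Ω
  Z4: Z = R = 202 Ω
  Z5: Z = R = 330 Ω
Step 3 — Bridge requires nodal analysis (the Z5 bridge couples midpoints C and D, so the two paths cannot be reduced to a simple series/parallel combination). Setting node B to ground and injecting 1 A at node A, the 3-node admittance system at A, C, D solves to V_A = Z_AB = 155.4 - j7.223 Ω = 155.5∠-2.7° Ω.
Step 4 — Power factor: PF = cos(φ) = Re(Z)/|Z| = 155.357/155.525 = 0.9989.
Step 5 — Type: Im(Z) = -7.223 ⇒ leading (phase φ = -2.7°).

PF = 0.9989 (leading, φ = -2.7°)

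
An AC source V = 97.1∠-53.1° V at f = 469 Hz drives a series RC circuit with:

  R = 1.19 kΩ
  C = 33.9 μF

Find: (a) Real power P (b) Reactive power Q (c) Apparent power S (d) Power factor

Step 1 — Angular frequency: ω = 2π·f = 2π·469 = 2947 rad/s.
Step 2 — Component impedances:
  R: Z = R = 1190 Ω
  C: Z = 1/(jωC) = -j/(ω·C) = 0 - j10.01 Ω
Step 3 — Series combination: Z_total = R + C = 1190 - j10.01 Ω = 1190∠-0.5° Ω.
Step 4 — Source phasor: V = 97.1∠-53.1° V = 58.3 - j77.65 V.
Step 5 — Current: I = V / Z = 0.04954 - j0.06483 A = 0.08159∠-52.6° A.
Step 6 — Complex power: S = V·I* = 7.922 - j0.06664 VA.
Step 7 — Real power: P = Re(S) = 7.922 W.
Step 8 — Reactive power: Q = Im(S) = -0.06664 VAR.
Step 9 — Apparent power: |S| = 7.923 VA.
Step 10 — Power factor: PF = P/|S| = 1 (leading).

(a) P = 7.922 W  (b) Q = -0.06664 VAR  (c) S = 7.923 VA  (d) PF = 1 (leading)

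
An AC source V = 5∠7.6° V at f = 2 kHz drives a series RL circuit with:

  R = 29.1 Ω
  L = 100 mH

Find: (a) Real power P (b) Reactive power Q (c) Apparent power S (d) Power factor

Step 1 — Angular frequency: ω = 2π·f = 2π·2000 = 1.257e+04 rad/s.
Step 2 — Component impedances:
  R: Z = R = 29.1 Ω
  L: Z = jωL = j·1.257e+04·0.1 = 0 + j1257 Ω
Step 3 — Series combination: Z_total = R + L = 29.1 + j1257 Ω = 1257∠88.7° Ω.
Step 4 — Source phasor: V = 5∠7.6° V = 4.956 + j0.6613 V.
Step 5 — Current: I = V / Z = 0.0006172 - j0.00393 A = 0.003978∠-81.1° A.
Step 6 — Complex power: S = V·I* = 0.0004604 + j0.01988 VA.
Step 7 — Real power: P = Re(S) = 0.0004604 W.
Step 8 — Reactive power: Q = Im(S) = 0.01988 VAR.
Step 9 — Apparent power: |S| = 0.01989 VA.
Step 10 — Power factor: PF = P/|S| = 0.02315 (lagging).

(a) P = 0.0004604 W  (b) Q = 0.01988 VAR  (c) S = 0.01989 VA  (d) PF = 0.02315 (lagging)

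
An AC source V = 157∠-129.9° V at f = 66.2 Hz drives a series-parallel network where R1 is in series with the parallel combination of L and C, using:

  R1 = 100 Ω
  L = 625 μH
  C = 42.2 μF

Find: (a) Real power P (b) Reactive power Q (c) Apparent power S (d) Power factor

Step 1 — Angular frequency: ω = 2π·f = 2π·66.2 = 415.9 rad/s.
Step 2 — Component impedances:
  R1: Z = R = 100 Ω
  L: Z = jωL = j·415.9·0.000625 = 0 + j0.26 Ω
  C: Z = 1/(jωC) = -j/(ω·C) = 0 - j56.97 Ω
Step 3 — Parallel branch: L || C = 1/(1/L + 1/C) = 0 + j0.2612 Ω.
Step 4 — Series with R1: Z_total = R1 + (L || C) = 100 + j0.2612 Ω = 100∠0.1° Ω.
Step 5 — Source phasor: V = 157∠-129.9° V = -100.7 - j120.4 V.
Step 6 — Current: I = V / Z = -1.01 - j1.202 A = 1.57∠-130.0° A.
Step 7 — Complex power: S = V·I* = 246.5 + j0.6437 VA.
Step 8 — Real power: P = Re(S) = 246.5 W.
Step 9 — Reactive power: Q = Im(S) = 0.6437 VAR.
Step 10 — Apparent power: |S| = 246.5 VA.
Step 11 — Power factor: PF = P/|S| = 1 (lagging).

(a) P = 246.5 W  (b) Q = 0.6437 VAR  (c) S = 246.5 VA  (d) PF = 1 (lagging)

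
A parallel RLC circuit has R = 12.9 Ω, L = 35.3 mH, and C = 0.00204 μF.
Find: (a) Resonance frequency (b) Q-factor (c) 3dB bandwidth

Step 1 — Resonance: ω₀ = 1/√(LC) = 1/√(0.0353·2.04e-09) = 1.178e+05 rad/s.
Step 2 — f₀ = ω₀/(2π) = 1.876e+04 Hz.
Step 3 — Parallel Q: Q = R/(ω₀L) = 12.9/(1.178e+05·0.0353) = 0.003101.
Step 4 — Bandwidth: Δω = ω₀/Q = 3.8e+07 rad/s; BW = Δω/(2π) = 6.048e+06 Hz.

(a) f₀ = 1.876e+04 Hz  (b) Q = 0.003101  (c) BW = 6.048e+06 Hz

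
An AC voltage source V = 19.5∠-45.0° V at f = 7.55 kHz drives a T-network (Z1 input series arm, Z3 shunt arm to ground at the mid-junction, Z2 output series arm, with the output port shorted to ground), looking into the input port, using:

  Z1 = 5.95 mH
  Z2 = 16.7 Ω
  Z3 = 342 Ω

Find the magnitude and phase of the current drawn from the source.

Step 1 — Angular frequency: ω = 2π·f = 2π·7550 = 4.744e+04 rad/s.
Step 2 — Component impedances:
  Z1: Z = jωL = j·4.744e+04·0.00595 = 0 + j282.3 Ω
  Z2: Z = R = 16.7 Ω
  Z3: Z = R = 342 Ω
Step 3 — With the output port shorted to ground, the output series arm Z2 runs from the junction to ground; the shunt arm Z3 also runs from the junction to ground. They appear in parallel: Z3 || Z2 = 15.92 Ω.
Step 4 — Series with input arm Z1: Z_in = Z1 + (Z3 || Z2) = 15.92 + j282.3 Ω = 282.7∠86.8° Ω.
Step 5 — Source phasor: V = 19.5∠-45.0° V = 13.79 - j13.79 V.
Step 6 — Ohm's law: I = V / Z_total = (13.79 - j13.79) / (15.92 + j282.3) = -0.04595 - j0.05144 A.
Step 7 — Convert to polar: |I| = 0.06898 A, ∠I = -131.8°.

I = 0.06898∠-131.8° A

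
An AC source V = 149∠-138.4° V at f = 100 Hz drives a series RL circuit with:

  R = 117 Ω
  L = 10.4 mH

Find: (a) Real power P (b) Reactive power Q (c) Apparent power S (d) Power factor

Step 1 — Angular frequency: ω = 2π·f = 2π·100 = 628.3 rad/s.
Step 2 — Component impedances:
  R: Z = R = 117 Ω
  L: Z = jωL = j·628.3·0.0104 = 0 + j6.535 Ω
Step 3 — Series combination: Z_total = R + L = 117 + j6.535 Ω = 117.2∠3.2° Ω.
Step 4 — Source phasor: V = 149∠-138.4° V = -111.4 - j98.93 V.
Step 5 — Current: I = V / Z = -0.9964 - j0.7899 A = 1.272∠-141.6° A.
Step 6 — Complex power: S = V·I* = 189.2 + j10.56 VA.
Step 7 — Real power: P = Re(S) = 189.2 W.
Step 8 — Reactive power: Q = Im(S) = 10.56 VAR.
Step 9 — Apparent power: |S| = 189.5 VA.
Step 10 — Power factor: PF = P/|S| = 0.9984 (lagging).

(a) P = 189.2 W  (b) Q = 10.56 VAR  (c) S = 189.5 VA  (d) PF = 0.9984 (lagging)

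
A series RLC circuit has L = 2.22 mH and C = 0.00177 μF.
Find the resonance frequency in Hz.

Step 1 — Resonance condition Im(Z)=0 gives ω₀ = 1/√(LC).
Step 2 — ω₀ = 1/√(0.00222·1.77e-09) = 5.045e+05 rad/s.
Step 3 — f₀ = ω₀/(2π) = 8.029e+04 Hz.

f₀ = 8.029e+04 Hz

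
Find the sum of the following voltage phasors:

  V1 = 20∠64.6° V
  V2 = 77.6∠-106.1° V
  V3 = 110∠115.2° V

Step 1 — Convert each phasor to rectangular form:
  V1 = 20·(cos(64.6°) + j·sin(64.6°)) = 8.579 + j18.07 V
  V2 = 77.6·(cos(-106.1°) + j·sin(-106.1°)) = -21.52 - j74.56 V
  V3 = 110·(cos(115.2°) + j·sin(115.2°)) = -46.84 + j99.53 V
Step 2 — Sum components: V_total = -59.78 + j43.04 V.
Step 3 — Convert to polar: |V_total| = 73.66 V, ∠V_total = 144.2°.

V_total = 73.66∠144.2° V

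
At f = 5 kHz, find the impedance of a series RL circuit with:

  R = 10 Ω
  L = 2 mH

Step 1 — Angular frequency: ω = 2π·f = 2π·5000 = 3.142e+04 rad/s.
Step 2 — Component impedances:
  R: Z = R = 10 Ω
  L: Z = jωL = j·3.142e+04·0.002 = 0 + j62.83 Ω
Step 3 — Series combination: Z_total = R + L = 10 + j62.83 Ω = 63.62∠81.0° Ω.

Z = 10 + j62.83 Ω = 63.62∠81.0° Ω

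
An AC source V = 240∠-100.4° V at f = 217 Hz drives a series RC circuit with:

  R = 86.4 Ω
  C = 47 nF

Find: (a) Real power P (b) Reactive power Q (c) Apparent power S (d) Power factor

Step 1 — Angular frequency: ω = 2π·f = 2π·217 = 1363 rad/s.
Step 2 — Component impedances:
  R: Z = R = 86.4 Ω
  C: Z = 1/(jωC) = -j/(ω·C) = 0 - j1.56e+04 Ω
Step 3 — Series combination: Z_total = R + C = 86.4 - j1.56e+04 Ω = 1.561e+04∠-89.7° Ω.
Step 4 — Source phasor: V = 240∠-100.4° V = -43.32 - j236.1 V.
Step 5 — Current: I = V / Z = 0.01511 - j0.00286 A = 0.01538∠-10.7° A.
Step 6 — Complex power: S = V·I* = 0.02044 - j3.691 VA.
Step 7 — Real power: P = Re(S) = 0.02044 W.
Step 8 — Reactive power: Q = Im(S) = -3.691 VAR.
Step 9 — Apparent power: |S| = 3.691 VA.
Step 10 — Power factor: PF = P/|S| = 0.005537 (leading).

(a) P = 0.02044 W  (b) Q = -3.691 VAR  (c) S = 3.691 VA  (d) PF = 0.005537 (leading)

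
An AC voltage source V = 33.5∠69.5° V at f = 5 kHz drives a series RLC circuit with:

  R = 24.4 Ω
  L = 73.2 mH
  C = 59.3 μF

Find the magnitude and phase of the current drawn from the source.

Step 1 — Angular frequency: ω = 2π·f = 2π·5000 = 3.142e+04 rad/s.
Step 2 — Component impedances:
  R: Z = R = 24.4 Ω
  L: Z = jωL = j·3.142e+04·0.0732 = 0 + j2300 Ω
  C: Z = 1/(jωC) = -j/(ω·C) = 0 - j0.5368 Ω
Step 3 — Series combination: Z_total = R + L + C = 24.4 + j2299 Ω = 2299∠89.4° Ω.
Step 4 — Source phasor: V = 33.5∠69.5° V = 11.73 + j31.38 V.
Step 5 — Ohm's law: I = V / Z_total = (11.73 + j31.38) / (24.4 + j2299) = 0.0137 - j0.004957 A.
Step 6 — Convert to polar: |I| = 0.01457 A, ∠I = -19.9°.

I = 0.01457∠-19.9° A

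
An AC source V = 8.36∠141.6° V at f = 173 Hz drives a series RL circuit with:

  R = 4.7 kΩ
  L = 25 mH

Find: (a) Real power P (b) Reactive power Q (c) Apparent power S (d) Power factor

Step 1 — Angular frequency: ω = 2π·f = 2π·173 = 1087 rad/s.
Step 2 — Component impedances:
  R: Z = R = 4700 Ω
  L: Z = jωL = j·1087·0.025 = 0 + j27.17 Ω
Step 3 — Series combination: Z_total = R + L = 4700 + j27.17 Ω = 4700∠0.3° Ω.
Step 4 — Source phasor: V = 8.36∠141.6° V = -6.552 + j5.193 V.
Step 5 — Current: I = V / Z = -0.001388 + j0.001113 A = 0.001779∠141.3° A.
Step 6 — Complex power: S = V·I* = 0.01487 + j8.597e-05 VA.
Step 7 — Real power: P = Re(S) = 0.01487 W.
Step 8 — Reactive power: Q = Im(S) = 8.597e-05 VAR.
Step 9 — Apparent power: |S| = 0.01487 VA.
Step 10 — Power factor: PF = P/|S| = 1 (lagging).

(a) P = 0.01487 W  (b) Q = 8.597e-05 VAR  (c) S = 0.01487 VA  (d) PF = 1 (lagging)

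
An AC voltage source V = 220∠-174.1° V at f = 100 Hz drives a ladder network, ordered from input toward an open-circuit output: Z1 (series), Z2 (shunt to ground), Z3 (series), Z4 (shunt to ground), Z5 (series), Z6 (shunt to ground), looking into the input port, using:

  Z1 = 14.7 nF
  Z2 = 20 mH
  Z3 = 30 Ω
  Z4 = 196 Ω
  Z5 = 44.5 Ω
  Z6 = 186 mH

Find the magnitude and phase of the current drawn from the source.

Step 1 — Angular frequency: ω = 2π·f = 2π·100 = 628.3 rad/s.
Step 2 — Component impedances:
  Z1: Z = 1/(jωC) = -j/(ω·C) = 0 - j1.083e+05 Ω
  Z2: Z = jωL = j·628.3·0.02 = 0 + j12.57 Ω
  Z3: Z = R = 30 Ω
  Z4: Z = R = 196 Ω
  Z5: Z = R = 44.5 Ω
  Z6: Z = jωL = j·628.3·0.186 = 0 + j116.9 Ω
Step 3 — Ladder network (open output): work backward from the far end, alternating series and parallel combinations. Z_in = 1.016 - j1.083e+05 Ω = 1.083e+05∠-90.0° Ω.
Step 4 — Source phasor: V = 220∠-174.1° V = -218.8 - j22.61 V.
Step 5 — Ohm's law: I = V / Z_total = (-218.8 - j22.61) / (1.016 - j1.083e+05) = 0.0002089 - j0.002021 A.
Step 6 — Convert to polar: |I| = 0.002032 A, ∠I = -84.1°.

I = 0.002032∠-84.1° A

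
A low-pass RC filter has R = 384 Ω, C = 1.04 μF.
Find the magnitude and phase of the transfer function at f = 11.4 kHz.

Step 1 — Angular frequency: ω = 2π·1.14e+04 = 7.163e+04 rad/s.
Step 2 — Transfer function: H(jω) = 1/(1 + jωRC).
Step 3 — Denominator: 1 + jωRC = 1 + j·7.163e+04·384·1.04e-06 = 1 + j28.61.
Step 4 — H = 0.001221 - j0.03492.
Step 5 — Magnitude: |H| = 0.03494 (-29.1 dB); phase: φ = -88.0°.

|H| = 0.03494 (-29.1 dB), φ = -88.0°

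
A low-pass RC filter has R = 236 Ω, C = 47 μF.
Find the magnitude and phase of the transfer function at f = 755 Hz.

Step 1 — Angular frequency: ω = 2π·755 = 4744 rad/s.
Step 2 — Transfer function: H(jω) = 1/(1 + jωRC).
Step 3 — Denominator: 1 + jωRC = 1 + j·4744·236·4.7e-05 = 1 + j52.62.
Step 4 — H = 0.0003611 - j0.019.
Step 5 — Magnitude: |H| = 0.019 (-34.4 dB); phase: φ = -88.9°.

|H| = 0.019 (-34.4 dB), φ = -88.9°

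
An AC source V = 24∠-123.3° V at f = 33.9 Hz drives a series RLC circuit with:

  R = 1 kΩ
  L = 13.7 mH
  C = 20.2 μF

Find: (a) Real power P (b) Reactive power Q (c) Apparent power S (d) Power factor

Step 1 — Angular frequency: ω = 2π·f = 2π·33.9 = 213 rad/s.
Step 2 — Component impedances:
  R: Z = R = 1000 Ω
  L: Z = jωL = j·213·0.0137 = 0 + j2.918 Ω
  C: Z = 1/(jωC) = -j/(ω·C) = 0 - j232.4 Ω
Step 3 — Series combination: Z_total = R + L + C = 1000 - j229.5 Ω = 1026∠-12.9° Ω.
Step 4 — Source phasor: V = 24∠-123.3° V = -13.18 - j20.06 V.
Step 5 — Current: I = V / Z = -0.008144 - j0.02193 A = 0.02339∠-110.4° A.
Step 6 — Complex power: S = V·I* = 0.5472 - j0.1256 VA.
Step 7 — Real power: P = Re(S) = 0.5472 W.
Step 8 — Reactive power: Q = Im(S) = -0.1256 VAR.
Step 9 — Apparent power: |S| = 0.5614 VA.
Step 10 — Power factor: PF = P/|S| = 0.9747 (leading).

(a) P = 0.5472 W  (b) Q = -0.1256 VAR  (c) S = 0.5614 VA  (d) PF = 0.9747 (leading)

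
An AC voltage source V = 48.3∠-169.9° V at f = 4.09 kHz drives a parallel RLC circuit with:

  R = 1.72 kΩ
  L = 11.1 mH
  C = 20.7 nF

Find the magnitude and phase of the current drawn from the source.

Step 1 — Angular frequency: ω = 2π·f = 2π·4090 = 2.57e+04 rad/s.
Step 2 — Component impedances:
  R: Z = R = 1720 Ω
  L: Z = jωL = j·2.57e+04·0.0111 = 0 + j285.3 Ω
  C: Z = 1/(jωC) = -j/(ω·C) = 0 - j1880 Ω
Step 3 — Parallel combination: 1/Z_total = 1/R + 1/L + 1/C; Z_total = 63.32 + j323.9 Ω = 330∠78.9° Ω.
Step 4 — Source phasor: V = 48.3∠-169.9° V = -47.55 - j8.47 V.
Step 5 — Ohm's law: I = V / Z_total = (-47.55 - j8.47) / (63.32 + j323.9) = -0.05283 + j0.1365 A.
Step 6 — Convert to polar: |I| = 0.1464 A, ∠I = 111.2°.

I = 0.1464∠111.2° A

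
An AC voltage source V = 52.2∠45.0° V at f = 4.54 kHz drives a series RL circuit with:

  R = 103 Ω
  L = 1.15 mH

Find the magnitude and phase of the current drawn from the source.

Step 1 — Angular frequency: ω = 2π·f = 2π·4540 = 2.853e+04 rad/s.
Step 2 — Component impedances:
  R: Z = R = 103 Ω
  L: Z = jωL = j·2.853e+04·0.00115 = 0 + j32.8 Ω
Step 3 — Series combination: Z_total = R + L = 103 + j32.8 Ω = 108.1∠17.7° Ω.
Step 4 — Source phasor: V = 52.2∠45.0° V = 36.91 + j36.91 V.
Step 5 — Ohm's law: I = V / Z_total = (36.91 + j36.91) / (103 + j32.8) = 0.429 + j0.2217 A.
Step 6 — Convert to polar: |I| = 0.4829 A, ∠I = 27.3°.

I = 0.4829∠27.3° A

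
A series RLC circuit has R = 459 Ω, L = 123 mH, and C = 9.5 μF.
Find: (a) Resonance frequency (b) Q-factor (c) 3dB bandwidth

Step 1 — Resonance: ω₀ = 1/√(LC) = 1/√(0.123·9.5e-06) = 925.1 rad/s.
Step 2 — f₀ = ω₀/(2π) = 147.2 Hz.
Step 3 — Series Q: Q = ω₀L/R = 925.1·0.123/459 = 0.2479.
Step 4 — Bandwidth: Δω = ω₀/Q = 3732 rad/s; BW = Δω/(2π) = 593.9 Hz.

(a) f₀ = 147.2 Hz  (b) Q = 0.2479  (c) BW = 593.9 Hz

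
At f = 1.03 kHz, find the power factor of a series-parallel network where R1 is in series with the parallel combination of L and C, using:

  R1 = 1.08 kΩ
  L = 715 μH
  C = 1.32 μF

Step 1 — Angular frequency: ω = 2π·f = 2π·1030 = 6472 rad/s.
Step 2 — Component impedances:
  R1: Z = R = 1080 Ω
  L: Z = jωL = j·6472·0.000715 = 0 + j4.627 Ω
  C: Z = 1/(jωC) = -j/(ω·C) = 0 - j117.1 Ω
Step 3 — Parallel branch: L || C = 1/(1/L + 1/C) = 0 + j4.818 Ω.
Step 4 — Series with R1: Z_total = R1 + (L || C) = 1080 + j4.818 Ω = 1080∠0.3° Ω.
Step 5 — Power factor: PF = cos(φ) = Re(Z)/|Z| = 1080/1080 = 1.
Step 6 — Type: Im(Z) = 4.818 ⇒ lagging (phase φ = 0.3°).

PF = 1 (lagging, φ = 0.3°)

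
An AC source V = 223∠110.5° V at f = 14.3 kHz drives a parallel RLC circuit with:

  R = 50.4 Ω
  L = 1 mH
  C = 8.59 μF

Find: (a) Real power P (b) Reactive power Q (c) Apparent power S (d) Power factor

Step 1 — Angular frequency: ω = 2π·f = 2π·1.43e+04 = 8.985e+04 rad/s.
Step 2 — Component impedances:
  R: Z = R = 50.4 Ω
  L: Z = jωL = j·8.985e+04·0.001 = 0 + j89.85 Ω
  C: Z = 1/(jωC) = -j/(ω·C) = 0 - j1.296 Ω
Step 3 — Parallel combination: 1/Z_total = 1/R + 1/L + 1/C; Z_total = 0.03427 - j1.314 Ω = 1.314∠-88.5° Ω.
Step 4 — Source phasor: V = 223∠110.5° V = -78.1 + j208.9 V.
Step 5 — Current: I = V / Z = -160.4 - j55.26 A = 169.7∠-161.0° A.
Step 6 — Complex power: S = V·I* = 986.7 - j3.783e+04 VA.
Step 7 — Real power: P = Re(S) = 986.7 W.
Step 8 — Reactive power: Q = Im(S) = -3.783e+04 VAR.
Step 9 — Apparent power: |S| = 3.784e+04 VA.
Step 10 — Power factor: PF = P/|S| = 0.02607 (leading).

(a) P = 986.7 W  (b) Q = -3.783e+04 VAR  (c) S = 3.784e+04 VA  (d) PF = 0.02607 (leading)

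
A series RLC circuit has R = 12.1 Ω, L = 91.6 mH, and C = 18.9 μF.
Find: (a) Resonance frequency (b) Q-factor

Step 1 — Resonance condition Im(Z)=0 gives ω₀ = 1/√(LC).
Step 2 — ω₀ = 1/√(0.0916·1.89e-05) = 760 rad/s.
Step 3 — f₀ = ω₀/(2π) = 121 Hz.
Step 4 — Series Q: Q = ω₀L/R = 760·0.0916/12.1 = 5.753.

(a) f₀ = 121 Hz  (b) Q = 5.753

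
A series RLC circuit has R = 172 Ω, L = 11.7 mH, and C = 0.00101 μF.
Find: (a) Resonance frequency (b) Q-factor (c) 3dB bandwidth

Step 1 — Resonance condition Im(Z)=0 gives ω₀ = 1/√(LC).
Step 2 — ω₀ = 1/√(0.0117·1.01e-09) = 2.909e+05 rad/s.
Step 3 — f₀ = ω₀/(2π) = 4.63e+04 Hz.
Step 4 — Series Q: Q = ω₀L/R = 2.909e+05·0.0117/172 = 19.79.
Step 5 — 3dB bandwidth: Δω = ω₀/Q = 1.47e+04 rad/s; BW = Δω/(2π) = 2340 Hz.

(a) f₀ = 4.63e+04 Hz  (b) Q = 19.79  (c) BW = 2340 Hz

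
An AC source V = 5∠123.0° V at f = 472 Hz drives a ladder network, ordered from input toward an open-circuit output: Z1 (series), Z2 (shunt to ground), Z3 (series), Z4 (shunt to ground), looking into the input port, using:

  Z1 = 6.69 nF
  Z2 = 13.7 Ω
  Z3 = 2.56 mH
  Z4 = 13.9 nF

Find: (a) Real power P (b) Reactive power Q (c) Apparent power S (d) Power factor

Step 1 — Angular frequency: ω = 2π·f = 2π·472 = 2966 rad/s.
Step 2 — Component impedances:
  Z1: Z = 1/(jωC) = -j/(ω·C) = 0 - j5.04e+04 Ω
  Z2: Z = R = 13.7 Ω
  Z3: Z = jωL = j·2966·0.00256 = 0 + j7.592 Ω
  Z4: Z = 1/(jωC) = -j/(ω·C) = 0 - j2.426e+04 Ω
Step 3 — Ladder network (open output): work backward from the far end, alternating series and parallel combinations. Z_in = 13.7 - j5.04e+04 Ω = 5.04e+04∠-90.0° Ω.
Step 4 — Source phasor: V = 5∠123.0° V = -2.723 + j4.193 V.
Step 5 — Current: I = V / Z = -8.321e-05 - j5.401e-05 A = 9.92e-05∠-147.0° A.
Step 6 — Complex power: S = V·I* = 1.348e-07 - j0.000496 VA.
Step 7 — Real power: P = Re(S) = 1.348e-07 W.
Step 8 — Reactive power: Q = Im(S) = -0.000496 VAR.
Step 9 — Apparent power: |S| = 0.000496 VA.
Step 10 — Power factor: PF = P/|S| = 0.0002718 (leading).

(a) P = 1.348e-07 W  (b) Q = -0.000496 VAR  (c) S = 0.000496 VA  (d) PF = 0.0002718 (leading)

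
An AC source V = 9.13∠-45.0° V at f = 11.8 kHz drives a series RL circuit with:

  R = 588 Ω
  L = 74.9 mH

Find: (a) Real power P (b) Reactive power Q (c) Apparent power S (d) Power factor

Step 1 — Angular frequency: ω = 2π·f = 2π·1.18e+04 = 7.414e+04 rad/s.
Step 2 — Component impedances:
  R: Z = R = 588 Ω
  L: Z = jωL = j·7.414e+04·0.0749 = 0 + j5553 Ω
Step 3 — Series combination: Z_total = R + L = 588 + j5553 Ω = 5584∠84.0° Ω.
Step 4 — Source phasor: V = 9.13∠-45.0° V = 6.456 - j6.456 V.
Step 5 — Current: I = V / Z = -0.001028 - j0.001271 A = 0.001635∠-129.0° A.
Step 6 — Complex power: S = V·I* = 0.001572 + j0.01484 VA.
Step 7 — Real power: P = Re(S) = 0.001572 W.
Step 8 — Reactive power: Q = Im(S) = 0.01484 VAR.
Step 9 — Apparent power: |S| = 0.01493 VA.
Step 10 — Power factor: PF = P/|S| = 0.1053 (lagging).

(a) P = 0.001572 W  (b) Q = 0.01484 VAR  (c) S = 0.01493 VA  (d) PF = 0.1053 (lagging)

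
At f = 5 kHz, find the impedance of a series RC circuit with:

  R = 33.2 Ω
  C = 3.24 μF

Step 1 — Angular frequency: ω = 2π·f = 2π·5000 = 3.142e+04 rad/s.
Step 2 — Component impedances:
  R: Z = R = 33.2 Ω
  C: Z = 1/(jωC) = -j/(ω·C) = 0 - j9.824 Ω
Step 3 — Series combination: Z_total = R + C = 33.2 - j9.824 Ω = 34.62∠-16.5° Ω.

Z = 33.2 - j9.824 Ω = 34.62∠-16.5° Ω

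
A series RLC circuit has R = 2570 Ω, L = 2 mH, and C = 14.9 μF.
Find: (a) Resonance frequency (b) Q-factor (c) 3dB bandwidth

Step 1 — Resonance: ω₀ = 1/√(LC) = 1/√(0.002·1.49e-05) = 5793 rad/s.
Step 2 — f₀ = ω₀/(2π) = 922 Hz.
Step 3 — Series Q: Q = ω₀L/R = 5793·0.002/2570 = 0.004508.
Step 4 — Bandwidth: Δω = ω₀/Q = 1.285e+06 rad/s; BW = Δω/(2π) = 2.045e+05 Hz.

(a) f₀ = 922 Hz  (b) Q = 0.004508  (c) BW = 2.045e+05 Hz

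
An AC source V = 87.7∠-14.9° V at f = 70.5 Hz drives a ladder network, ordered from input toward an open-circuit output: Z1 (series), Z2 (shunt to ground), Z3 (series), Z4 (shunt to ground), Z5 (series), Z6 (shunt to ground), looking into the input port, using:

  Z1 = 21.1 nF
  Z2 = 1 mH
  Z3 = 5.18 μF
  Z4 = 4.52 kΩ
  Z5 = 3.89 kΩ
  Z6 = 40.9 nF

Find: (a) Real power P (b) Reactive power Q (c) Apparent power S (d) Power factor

Step 1 — Angular frequency: ω = 2π·f = 2π·70.5 = 443 rad/s.
Step 2 — Component impedances:
  Z1: Z = 1/(jωC) = -j/(ω·C) = 0 - j1.07e+05 Ω
  Z2: Z = jωL = j·443·0.001 = 0 + j0.443 Ω
  Z3: Z = 1/(jωC) = -j/(ω·C) = 0 - j435.8 Ω
  Z4: Z = R = 4520 Ω
  Z5: Z = R = 3890 Ω
  Z6: Z = 1/(jωC) = -j/(ω·C) = 0 - j5.52e+04 Ω
Step 3 — Ladder network (open output): work backward from the far end, alternating series and parallel combinations. Z_in = 0 - j1.07e+05 Ω = 1.07e+05∠-90.0° Ω.
Step 4 — Source phasor: V = 87.7∠-14.9° V = 84.75 - j22.55 V.
Step 5 — Current: I = V / Z = 0.0002108 + j0.0007921 A = 0.0008197∠75.1° A.
Step 6 — Complex power: S = V·I* = 0 - j0.07189 VA.
Step 7 — Real power: P = Re(S) = 0 W.
Step 8 — Reactive power: Q = Im(S) = -0.07189 VAR.
Step 9 — Apparent power: |S| = 0.07189 VA.
Step 10 — Power factor: PF = P/|S| = 0 (leading).

(a) P = 0 W  (b) Q = -0.07189 VAR  (c) S = 0.07189 VA  (d) PF = 0 (leading)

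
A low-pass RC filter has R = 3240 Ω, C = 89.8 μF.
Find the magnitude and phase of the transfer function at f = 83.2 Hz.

Step 1 — Angular frequency: ω = 2π·83.2 = 522.8 rad/s.
Step 2 — Transfer function: H(jω) = 1/(1 + jωRC).
Step 3 — Denominator: 1 + jωRC = 1 + j·522.8·3240·8.98e-05 = 1 + j152.1.
Step 4 — H = 4.322e-05 - j0.006574.
Step 5 — Magnitude: |H| = 0.006575 (-43.6 dB); phase: φ = -89.6°.

|H| = 0.006575 (-43.6 dB), φ = -89.6°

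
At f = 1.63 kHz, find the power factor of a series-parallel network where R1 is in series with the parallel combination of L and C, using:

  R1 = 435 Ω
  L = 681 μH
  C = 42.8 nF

Step 1 — Angular frequency: ω = 2π·f = 2π·1630 = 1.024e+04 rad/s.
Step 2 — Component impedances:
  R1: Z = R = 435 Ω
  L: Z = jωL = j·1.024e+04·0.000681 = 0 + j6.975 Ω
  C: Z = 1/(jωC) = -j/(ω·C) = 0 - j2281 Ω
Step 3 — Parallel branch: L || C = 1/(1/L + 1/C) = 0 + j6.996 Ω.
Step 4 — Series with R1: Z_total = R1 + (L || C) = 435 + j6.996 Ω = 435.1∠0.9° Ω.
Step 5 — Power factor: PF = cos(φ) = Re(Z)/|Z| = 435/435.06 = 0.9999.
Step 6 — Type: Im(Z) = 6.996 ⇒ lagging (phase φ = 0.9°).

PF = 0.9999 (lagging, φ = 0.9°)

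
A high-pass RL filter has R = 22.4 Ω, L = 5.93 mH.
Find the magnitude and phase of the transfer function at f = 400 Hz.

Step 1 — Angular frequency: ω = 2π·400 = 2513 rad/s.
Step 2 — Transfer function: H(jω) = jωL/(R + jωL).
Step 3 — Numerator jωL = j·14.9; denominator R + jωL = 22.4 + j14.9.
Step 4 — H = 0.3068 + j0.4612.
Step 5 — Magnitude: |H| = 0.5539 (-5.1 dB); phase: φ = 56.4°.

|H| = 0.5539 (-5.1 dB), φ = 56.4°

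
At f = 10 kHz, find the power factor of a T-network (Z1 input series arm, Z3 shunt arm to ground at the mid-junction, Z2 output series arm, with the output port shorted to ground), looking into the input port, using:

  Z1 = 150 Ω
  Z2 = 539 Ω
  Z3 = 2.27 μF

Step 1 — Angular frequency: ω = 2π·f = 2π·1e+04 = 6.283e+04 rad/s.
Step 2 — Component impedances:
  Z1: Z = R = 150 Ω
  Z2: Z = R = 539 Ω
  Z3: Z = 1/(jωC) = -j/(ω·C) = 0 - j7.011 Ω
Step 3 — With the output port shorted to ground, the output series arm Z2 runs from the junction to ground; the shunt arm Z3 also runs from the junction to ground. They appear in parallel: Z3 || Z2 = 0.09119 - j7.01 Ω.
Step 4 — Series with input arm Z1: Z_in = Z1 + (Z3 || Z2) = 150.1 - j7.01 Ω = 150.3∠-2.7° Ω.
Step 5 — Power factor: PF = cos(φ) = Re(Z)/|Z| = 150.09/150.25 = 0.9989.
Step 6 — Type: Im(Z) = -7.01 ⇒ leading (phase φ = -2.7°).

PF = 0.9989 (leading, φ = -2.7°)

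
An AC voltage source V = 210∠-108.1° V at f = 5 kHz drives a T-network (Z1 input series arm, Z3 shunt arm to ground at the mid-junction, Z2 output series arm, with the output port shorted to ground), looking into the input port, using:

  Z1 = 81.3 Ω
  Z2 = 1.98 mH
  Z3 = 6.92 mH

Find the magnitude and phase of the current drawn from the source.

Step 1 — Angular frequency: ω = 2π·f = 2π·5000 = 3.142e+04 rad/s.
Step 2 — Component impedances:
  Z1: Z = R = 81.3 Ω
  Z2: Z = jωL = j·3.142e+04·0.00198 = 0 + j62.2 Ω
  Z3: Z = jωL = j·3.142e+04·0.00692 = 0 + j217.4 Ω
Step 3 — With the output port shorted to ground, the output series arm Z2 runs from the junction to ground; the shunt arm Z3 also runs from the junction to ground. They appear in parallel: Z3 || Z2 = 0 + j48.36 Ω.
Step 4 — Series with input arm Z1: Z_in = Z1 + (Z3 || Z2) = 81.3 + j48.36 Ω = 94.6∠30.7° Ω.
Step 5 — Source phasor: V = 210∠-108.1° V = -65.24 - j199.6 V.
Step 6 — Ohm's law: I = V / Z_total = (-65.24 - j199.6) / (81.3 + j48.36) = -1.672 - j1.461 A.
Step 7 — Convert to polar: |I| = 2.22 A, ∠I = -138.8°.

I = 2.22∠-138.8° A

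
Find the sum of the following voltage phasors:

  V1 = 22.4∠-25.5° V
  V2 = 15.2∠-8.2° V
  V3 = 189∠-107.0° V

Step 1 — Convert each phasor to rectangular form:
  V1 = 22.4·(cos(-25.5°) + j·sin(-25.5°)) = 20.22 - j9.643 V
  V2 = 15.2·(cos(-8.2°) + j·sin(-8.2°)) = 15.04 - j2.168 V
  V3 = 189·(cos(-107.0°) + j·sin(-107.0°)) = -55.26 - j180.7 V
Step 2 — Sum components: V_total = -20 - j192.6 V.
Step 3 — Convert to polar: |V_total| = 193.6 V, ∠V_total = -95.9°.

V_total = 193.6∠-95.9° V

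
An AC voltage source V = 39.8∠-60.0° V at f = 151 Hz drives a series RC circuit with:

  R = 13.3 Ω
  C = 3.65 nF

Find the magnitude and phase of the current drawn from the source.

Step 1 — Angular frequency: ω = 2π·f = 2π·151 = 948.8 rad/s.
Step 2 — Component impedances:
  R: Z = R = 13.3 Ω
  C: Z = 1/(jωC) = -j/(ω·C) = 0 - j2.888e+05 Ω
Step 3 — Series combination: Z_total = R + C = 13.3 - j2.888e+05 Ω = 2.888e+05∠-90.0° Ω.
Step 4 — Source phasor: V = 39.8∠-60.0° V = 19.9 - j34.47 V.
Step 5 — Ohm's law: I = V / Z_total = (19.9 - j34.47) / (13.3 - j2.888e+05) = 0.0001194 + j6.891e-05 A.
Step 6 — Convert to polar: |I| = 0.0001378 A, ∠I = 30.0°.

I = 0.0001378∠30.0° A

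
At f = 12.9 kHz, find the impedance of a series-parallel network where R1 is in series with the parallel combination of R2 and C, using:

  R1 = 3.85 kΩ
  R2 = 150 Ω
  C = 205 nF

Step 1 — Angular frequency: ω = 2π·f = 2π·1.29e+04 = 8.105e+04 rad/s.
Step 2 — Component impedances:
  R1: Z = R = 3850 Ω
  R2: Z = R = 150 Ω
  C: Z = 1/(jωC) = -j/(ω·C) = 0 - j60.18 Ω
Step 3 — Parallel branch: R2 || C = 1/(1/R2 + 1/C) = 20.8 - j51.84 Ω.
Step 4 — Series with R1: Z_total = R1 + (R2 || C) = 3871 - j51.84 Ω = 3871∠-0.8° Ω.

Z = 3871 - j51.84 Ω = 3871∠-0.8° Ω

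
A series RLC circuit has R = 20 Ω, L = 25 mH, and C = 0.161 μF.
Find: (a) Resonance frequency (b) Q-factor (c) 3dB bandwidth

Step 1 — Resonance: ω₀ = 1/√(LC) = 1/√(0.025·1.61e-07) = 1.576e+04 rad/s.
Step 2 — f₀ = ω₀/(2π) = 2509 Hz.
Step 3 — Series Q: Q = ω₀L/R = 1.576e+04·0.025/20 = 19.7.
Step 4 — Bandwidth: Δω = ω₀/Q = 800 rad/s; BW = Δω/(2π) = 127.3 Hz.

(a) f₀ = 2509 Hz  (b) Q = 19.7  (c) BW = 127.3 Hz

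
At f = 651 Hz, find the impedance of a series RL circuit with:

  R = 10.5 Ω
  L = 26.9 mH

Step 1 — Angular frequency: ω = 2π·f = 2π·651 = 4090 rad/s.
Step 2 — Component impedances:
  R: Z = R = 10.5 Ω
  L: Z = jωL = j·4090·0.0269 = 0 + j110 Ω
Step 3 — Series combination: Z_total = R + L = 10.5 + j110 Ω = 110.5∠84.5° Ω.

Z = 10.5 + j110 Ω = 110.5∠84.5° Ω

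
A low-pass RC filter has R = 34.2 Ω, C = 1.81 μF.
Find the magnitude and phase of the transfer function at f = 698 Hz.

Step 1 — Angular frequency: ω = 2π·698 = 4386 rad/s.
Step 2 — Transfer function: H(jω) = 1/(1 + jωRC).
Step 3 — Denominator: 1 + jωRC = 1 + j·4386·34.2·1.81e-06 = 1 + j0.2715.
Step 4 — H = 0.9314 - j0.2528.
Step 5 — Magnitude: |H| = 0.9651 (-0.3 dB); phase: φ = -15.2°.

|H| = 0.9651 (-0.3 dB), φ = -15.2°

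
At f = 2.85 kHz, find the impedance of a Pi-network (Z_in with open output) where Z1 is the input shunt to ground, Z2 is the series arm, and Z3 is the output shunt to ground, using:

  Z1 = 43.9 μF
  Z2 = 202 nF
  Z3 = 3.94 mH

Step 1 — Angular frequency: ω = 2π·f = 2π·2850 = 1.791e+04 rad/s.
Step 2 — Component impedances:
  Z1: Z = 1/(jωC) = -j/(ω·C) = 0 - j1.272 Ω
  Z2: Z = 1/(jωC) = -j/(ω·C) = 0 - j276.5 Ω
  Z3: Z = jωL = j·1.791e+04·0.00394 = 0 + j70.55 Ω
Step 3 — With open output, the series arm Z2 and the output shunt Z3 appear in series to ground: Z2 + Z3 = 0 - j205.9 Ω.
Step 4 — Parallel with input shunt Z1: Z_in = Z1 || (Z2 + Z3) = 0 - j1.264 Ω = 1.264∠-90.0° Ω.

Z = 0 - j1.264 Ω = 1.264∠-90.0° Ω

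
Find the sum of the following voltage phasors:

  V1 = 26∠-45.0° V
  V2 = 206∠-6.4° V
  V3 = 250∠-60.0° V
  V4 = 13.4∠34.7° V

Step 1 — Convert each phasor to rectangular form:
  V1 = 26·(cos(-45.0°) + j·sin(-45.0°)) = 18.38 - j18.38 V
  V2 = 206·(cos(-6.4°) + j·sin(-6.4°)) = 204.7 - j22.96 V
  V3 = 250·(cos(-60.0°) + j·sin(-60.0°)) = 125 - j216.5 V
  V4 = 13.4·(cos(34.7°) + j·sin(34.7°)) = 11.02 + j7.628 V
Step 2 — Sum components: V_total = 359.1 - j250.2 V.
Step 3 — Convert to polar: |V_total| = 437.7 V, ∠V_total = -34.9°.

V_total = 437.7∠-34.9° V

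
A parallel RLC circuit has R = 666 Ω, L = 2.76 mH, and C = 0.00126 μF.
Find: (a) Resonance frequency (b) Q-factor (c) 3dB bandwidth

Step 1 — Resonance: ω₀ = 1/√(LC) = 1/√(0.00276·1.26e-09) = 5.362e+05 rad/s.
Step 2 — f₀ = ω₀/(2π) = 8.535e+04 Hz.
Step 3 — Parallel Q: Q = R/(ω₀L) = 666/(5.362e+05·0.00276) = 0.45.
Step 4 — Bandwidth: Δω = ω₀/Q = 1.192e+06 rad/s; BW = Δω/(2π) = 1.897e+05 Hz.

(a) f₀ = 8.535e+04 Hz  (b) Q = 0.45  (c) BW = 1.897e+05 Hz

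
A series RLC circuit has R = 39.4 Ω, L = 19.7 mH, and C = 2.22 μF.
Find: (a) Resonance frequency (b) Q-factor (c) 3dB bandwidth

Step 1 — Resonance condition Im(Z)=0 gives ω₀ = 1/√(LC).
Step 2 — ω₀ = 1/√(0.0197·2.22e-06) = 4782 rad/s.
Step 3 — f₀ = ω₀/(2π) = 761 Hz.
Step 4 — Series Q: Q = ω₀L/R = 4782·0.0197/39.4 = 2.391.
Step 5 — 3dB bandwidth: Δω = ω₀/Q = 2000 rad/s; BW = Δω/(2π) = 318.3 Hz.

(a) f₀ = 761 Hz  (b) Q = 2.391  (c) BW = 318.3 Hz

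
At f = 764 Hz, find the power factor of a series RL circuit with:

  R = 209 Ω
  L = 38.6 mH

Step 1 — Angular frequency: ω = 2π·f = 2π·764 = 4800 rad/s.
Step 2 — Component impedances:
  R: Z = R = 209 Ω
  L: Z = jωL = j·4800·0.0386 = 0 + j185.3 Ω
Step 3 — Series combination: Z_total = R + L = 209 + j185.3 Ω = 279.3∠41.6° Ω.
Step 4 — Power factor: PF = cos(φ) = Re(Z)/|Z| = 209/279.3 = 0.7483.
Step 5 — Type: Im(Z) = 185.3 ⇒ lagging (phase φ = 41.6°).

PF = 0.7483 (lagging, φ = 41.6°)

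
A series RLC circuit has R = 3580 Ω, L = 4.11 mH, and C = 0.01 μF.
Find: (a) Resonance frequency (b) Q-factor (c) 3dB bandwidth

Step 1 — Resonance: ω₀ = 1/√(LC) = 1/√(0.00411·1e-08) = 1.56e+05 rad/s.
Step 2 — f₀ = ω₀/(2π) = 2.483e+04 Hz.
Step 3 — Series Q: Q = ω₀L/R = 1.56e+05·0.00411/3580 = 0.1791.
Step 4 — Bandwidth: Δω = ω₀/Q = 8.71e+05 rad/s; BW = Δω/(2π) = 1.386e+05 Hz.

(a) f₀ = 2.483e+04 Hz  (b) Q = 0.1791  (c) BW = 1.386e+05 Hz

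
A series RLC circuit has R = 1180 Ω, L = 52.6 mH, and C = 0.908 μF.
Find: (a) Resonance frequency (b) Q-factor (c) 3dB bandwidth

Step 1 — Resonance condition Im(Z)=0 gives ω₀ = 1/√(LC).
Step 2 — ω₀ = 1/√(0.0526·9.08e-07) = 4576 rad/s.
Step 3 — f₀ = ω₀/(2π) = 728.3 Hz.
Step 4 — Series Q: Q = ω₀L/R = 4576·0.0526/1180 = 0.204.
Step 5 — 3dB bandwidth: Δω = ω₀/Q = 2.243e+04 rad/s; BW = Δω/(2π) = 3570 Hz.

(a) f₀ = 728.3 Hz  (b) Q = 0.204  (c) BW = 3570 Hz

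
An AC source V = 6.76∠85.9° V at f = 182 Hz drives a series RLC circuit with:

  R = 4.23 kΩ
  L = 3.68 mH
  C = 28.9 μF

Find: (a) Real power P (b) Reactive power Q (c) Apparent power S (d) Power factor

Step 1 — Angular frequency: ω = 2π·f = 2π·182 = 1144 rad/s.
Step 2 — Component impedances:
  R: Z = R = 4230 Ω
  L: Z = jωL = j·1144·0.00368 = 0 + j4.208 Ω
  C: Z = 1/(jωC) = -j/(ω·C) = 0 - j30.26 Ω
Step 3 — Series combination: Z_total = R + L + C = 4230 - j26.05 Ω = 4230∠-0.4° Ω.
Step 4 — Source phasor: V = 6.76∠85.9° V = 0.4833 + j6.743 V.
Step 5 — Current: I = V / Z = 0.0001044 + j0.001595 A = 0.001598∠86.3° A.
Step 6 — Complex power: S = V·I* = 0.0108 - j6.653e-05 VA.
Step 7 — Real power: P = Re(S) = 0.0108 W.
Step 8 — Reactive power: Q = Im(S) = -6.653e-05 VAR.
Step 9 — Apparent power: |S| = 0.0108 VA.
Step 10 — Power factor: PF = P/|S| = 1 (leading).

(a) P = 0.0108 W  (b) Q = -6.653e-05 VAR  (c) S = 0.0108 VA  (d) PF = 1 (leading)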